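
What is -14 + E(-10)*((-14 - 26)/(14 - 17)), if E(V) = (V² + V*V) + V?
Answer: 7558/3 ≈ 2519.3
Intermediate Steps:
E(V) = V + 2*V² (E(V) = (V² + V²) + V = 2*V² + V = V + 2*V²)
-14 + E(-10)*((-14 - 26)/(14 - 17)) = -14 + (-10*(1 + 2*(-10)))*((-14 - 26)/(14 - 17)) = -14 + (-10*(1 - 20))*(-40/(-3)) = -14 + (-10*(-19))*(-40*(-⅓)) = -14 + 190*(40/3) = -14 + 7600/3 = 7558/3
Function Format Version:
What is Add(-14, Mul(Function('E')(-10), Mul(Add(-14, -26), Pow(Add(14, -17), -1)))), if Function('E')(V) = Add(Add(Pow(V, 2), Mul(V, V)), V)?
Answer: Rational(7558, 3) ≈ 2519.3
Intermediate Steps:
Function('E')(V) = Add(V, Mul(2, Pow(V, 2))) (Function('E')(V) = Add(Add(Pow(V, 2), Pow(V, 2)), V) = Add(Mul(2, Pow(V, 2)), V) = Add(V, Mul(2, Pow(V, 2))))
Add(-14, Mul(Function('E')(-10), Mul(Add(-14, -26), Pow(Add(14, -17), -1)))) = Add(-14, Mul(Mul(-10, Add(1, Mul(2, -10))), Mul(Add(-14, -26), Pow(Add(14, -17), -1)))) = Add(-14, Mul(Mul(-10, Add(1, -20)), Mul(-40, Pow(-3, -1)))) = Add(-14, Mul(Mul(-10, -19), Mul(-40, Rational(-1, 3)))) = Add(-14, Mul(190, Rational(40, 3))) = Add(-14, Rational(7600, 3)) = Rational(7558, 3)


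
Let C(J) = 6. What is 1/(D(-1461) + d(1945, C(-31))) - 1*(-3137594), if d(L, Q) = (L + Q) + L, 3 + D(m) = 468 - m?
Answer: 18267072269/5822 ≈ 3.1376e+6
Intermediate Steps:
D(m) = 465 - m (D(m) = -3 + (468 - m) = 465 - m)
d(L, Q) = Q + 2*L
1/(D(-1461) + d(1945, C(-31))) - 1*(-3137594) = 1/((465 - 1*(-1461)) + (6 + 2*1945)) - 1*(-3137594) = 1/((465 + 1461) + (6 + 3890)) + 3137594 = 1/(1926 + 3896) + 3137594 = 1/5822 + 3137594 = 18267072269/5822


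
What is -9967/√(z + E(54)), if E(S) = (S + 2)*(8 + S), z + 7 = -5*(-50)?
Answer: -9967*√3715/3715 ≈ -163.53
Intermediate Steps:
z = 243 (z = -7 - 5*(-50) = -7 + 250 = 243)
E(S) = (2 + S)*(8 + S)
-9967/√(z + E(54)) = -9967/√(243 + (16 + 54² + 10*54)) = -9967/√(243 + (16 + 2916 + 540)) = -9967/√(243 + 3472) = -9967*√3715/3715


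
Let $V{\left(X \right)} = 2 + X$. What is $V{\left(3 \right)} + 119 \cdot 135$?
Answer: $16070$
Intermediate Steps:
$V{\left(3 \right)} + 119 \cdot 135 = \left(2 + 3\right) + 119 \cdot 135 = 5 + 16065 = 16070$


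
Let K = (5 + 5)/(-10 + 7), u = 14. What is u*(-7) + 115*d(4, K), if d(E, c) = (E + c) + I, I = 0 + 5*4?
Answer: 6836/3 ≈ 2278.7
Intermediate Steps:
K = -10/3 (K = 10/(-3) = 10*(-1/3) = -10/3 ≈ -3.3333)
I = 20 (I = 0 + 20 = 20)
d(E, c) = 20 + E + c (d(E, c) = (E + c) + 20 = 20 + E + c)
u*(-7) + 115*d(4, K) = 14*(-7) + 115*(20 + 4 - 10/3) = -98 + 115*(62/3) = -98 + 7130/3 = 6836/3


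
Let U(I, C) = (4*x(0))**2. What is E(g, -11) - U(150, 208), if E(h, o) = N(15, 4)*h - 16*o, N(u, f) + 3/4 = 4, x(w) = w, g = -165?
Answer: -1441/4 ≈ -360.25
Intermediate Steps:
N(u, f) = 13/4 (N(u, f) = -3/4 + 4 = 13/4)
E(h, o) = -16*o + 13*h/4 (E(h, o) = 13*h/4 - 16*o = -16*o + 13*h/4)
U(I, C) = 0 (U(I, C) = (4*0)**2 = 0**2 = 0)
E(g, -11) - U(150, 208) = (-16*(-11) + (13/4)*(-165)) - 1*0 = (176 - 2145/4) + 0 = -1441/4 + 0 = -1441/4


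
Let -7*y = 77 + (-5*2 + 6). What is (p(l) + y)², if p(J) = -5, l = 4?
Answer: 11664/49 ≈ 238.04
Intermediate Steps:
y = -73/7 (y = -(77 + (-5*2 + 6))/7 = -(77 + (-10 + 6))/7 = -(77 - 4)/7 = -⅐*73 = -73/7 ≈ -10.429)
(p(l) + y)² = (-5 - 73/7)² = (-108/7)² = 11664/49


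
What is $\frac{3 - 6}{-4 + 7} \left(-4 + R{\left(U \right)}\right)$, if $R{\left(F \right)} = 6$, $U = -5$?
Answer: $-2$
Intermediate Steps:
$\frac{3 - 6}{-4 + 7} \left(-4 + R{\left(U \right)}\right) = \frac{3 - 6}{-4 + 7} \left(-4 + 6\right) = - \frac{3}{3} \cdot 2 = \left(-3\right) \frac{1}{3} \cdot 2 = \left(-1\right) 2 = -2$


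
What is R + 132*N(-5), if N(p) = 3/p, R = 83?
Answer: 19/5 ≈ 3.8000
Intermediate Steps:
R + 132*N(-5) = 83 + 132*(3/(-5)) = 83 + 132*(3*(-⅕)) = 83 + 132*(-⅗) = 83 - 396/5 = 19/5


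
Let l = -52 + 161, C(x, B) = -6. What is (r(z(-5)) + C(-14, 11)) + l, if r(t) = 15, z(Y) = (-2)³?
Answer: 118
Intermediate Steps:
z(Y) = -8
l = 109
(r(z(-5)) + C(-14, 11)) + l = (15 - 6) + 109 = 9 + 109 = 118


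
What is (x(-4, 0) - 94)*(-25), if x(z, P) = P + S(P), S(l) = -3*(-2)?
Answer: 2200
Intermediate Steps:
S(l) = 6
x(z, P) = 6 + P (x(z, P) = P + 6 = 6 + P)
(x(-4, 0) - 94)*(-25) = ((6 + 0) - 94)*(-25) = (6 - 94)*(-25) = -88*(-25) = 2200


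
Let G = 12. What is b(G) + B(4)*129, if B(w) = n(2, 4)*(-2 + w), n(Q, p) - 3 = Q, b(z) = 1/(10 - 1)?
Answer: 11611/9 ≈ 1290.1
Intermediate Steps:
b(z) = 1/9
n(Q, p) = 3 + Q
B(w) = -10 + 5*w (B(w) = (3 + 2)*(-2 + w) = 5*(-2 + w) = -10 + 5*w)
b(G) + B(4)*129 = 1/9 + (-10 + 5*4)*129 = 1/9 + (-10 + 20)*129 = 1/9 + 10*129 = 1/9 + 1290 = 11611/9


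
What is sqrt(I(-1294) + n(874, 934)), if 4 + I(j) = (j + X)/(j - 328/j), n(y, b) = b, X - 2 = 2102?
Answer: 5*sqrt(992492861)/5167 ≈ 30.486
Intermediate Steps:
X = 2104 (X = 2 + 2102 = 2104)
I(j) = -4 + (2104 + j)/(j - 328/j) (I(j) = -4 + (j + 2104)/(j - 328/j) = -4 + (2104 + j)/(j - 328/j))
sqrt(I(-1294) + n(874, 934)) = sqrt((1312 - 3*(-1294)**2 + 2104*(-1294))/(-328 + (-1294)**2) + 934) = sqrt((1312 - 3*1674436 - 2722576)/(-328 + 1674436) + 934) = sqrt((1312 - 5023308 - 2722576)/1674108 + 934) = sqrt((1/1674108)*(-7744572) + 934) = sqrt(-23903/5167 + 934) = sqrt(4802075/5167) = 5*sqrt(992492861)/5167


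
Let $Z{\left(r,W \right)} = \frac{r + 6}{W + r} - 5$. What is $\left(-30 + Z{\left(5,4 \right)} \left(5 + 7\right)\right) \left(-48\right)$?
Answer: $3616$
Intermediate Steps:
$Z{\left(r,W \right)} = -5 + \frac{6 + r}{W + r}$ ($Z{\left(r,W \right)} = \frac{6 + r}{W + r} - 5 = -5 + \frac{6 + r}{W + r}$)
$\left(-30 + Z{\left(5,4 \right)} \left(5 + 7\right)\right) \left(-48\right) = \left(-30 + \frac{6 - 20 - 20}{4 + 5} \left(5 + 7\right)\right) \left(-48\right) = \left(-30 + \frac{6 - 20 - 20}{9} \cdot 12\right) \left(-48\right) = \left(-30 + \frac{1}{9} \left(-34\right) 12\right) \left(-48\right) = \left(-30 - \frac{136}{3}\right) \left(-48\right) = \left(- \frac{226}{3}\right) \left(-48\right) = 3616$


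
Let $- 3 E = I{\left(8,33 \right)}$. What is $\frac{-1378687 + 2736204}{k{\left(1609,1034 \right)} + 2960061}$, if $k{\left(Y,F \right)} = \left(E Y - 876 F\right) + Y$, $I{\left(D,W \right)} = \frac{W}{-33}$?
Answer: $\frac{4072551}{6169267} \approx 0.66014$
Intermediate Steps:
$I{\left(D,W \right)} = - \frac{W}{33}$ ($I{\left(D,W \right)} = W \left(- \frac{1}{33}\right) = - \frac{W}{33}$)
$E = \frac{1}{3}$ ($E = - \frac{\left(- \frac{1}{33}\right) 33}{3} = \left(- \frac{1}{3}\right) \left(-1\right) = \frac{1}{3} \approx 0.33333$)
$k{\left(Y,F \right)} = - 876 F + \frac{4 Y}{3}$ ($k{\left(Y,F \right)} = \left(\frac{Y}{3} - 876 F\right) + Y = \left(- 876 F + \frac{Y}{3}\right) + Y = - 876 F + \frac{4 Y}{3}$)
$\frac{-1378687 + 2736204}{k{\left(1609,1034 \right)} + 2960061} = \frac{-1378687 + 2736204}{\left(\left(-876\right) 1034 + \frac{4}{3} \cdot 1609\right) + 2960061} = \frac{1357517}{\left(-905784 + \frac{6436}{3}\right) + 2960061} = \frac{1357517}{- \frac{2710916}{3} + 2960061} = \frac{1357517}{\frac{6169267}{3}} = 1357517 \cdot \frac{3}{6169267} = \frac{4072551}{6169267}$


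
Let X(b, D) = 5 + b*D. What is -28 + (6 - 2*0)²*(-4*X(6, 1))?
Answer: -1612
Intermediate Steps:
X(b, D) = 5 + D*b
-28 + (6 - 2*0)²*(-4*X(6, 1)) = -28 + (6 - 2*0)²*(-4*(5 + 1*6)) = -28 + (6 + 0)²*(-4*(5 + 6)) = -28 + 6²*(-4*11) = -28 + 36*(-44) = -28 - 1584 = -1612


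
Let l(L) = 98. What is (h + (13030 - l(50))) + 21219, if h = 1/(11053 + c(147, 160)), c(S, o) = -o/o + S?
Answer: 382457050/11199 ≈ 34151.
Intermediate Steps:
c(S, o) = -1 + S (c(S, o) = -1*1 + S = -1 + S)
h = 1/11199 (h = 1/(11053 + (-1 + 147)) = 1/(11053 + 146) = 1/11199 ≈ 8.9294e-5)
(h + (13030 - l(50))) + 21219 = (1/11199 + (13030 - 1*98)) + 21219 = (1/11199 + (13030 - 98)) + 21219 = (1/11199 + 12932) + 21219 = 144825469/11199 + 21219 = 382457050/11199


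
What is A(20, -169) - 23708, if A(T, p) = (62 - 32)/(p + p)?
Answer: -4006667/169 ≈ -23708.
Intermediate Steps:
A(T, p) = 15/p (A(T, p) = 30/((2*p)) = 30*(1/(2*p)) = 15/p)
A(20, -169) - 23708 = 15/(-169) - 23708 = 15*(-1/169) - 23708 = -15/169 - 23708 = -4006667/169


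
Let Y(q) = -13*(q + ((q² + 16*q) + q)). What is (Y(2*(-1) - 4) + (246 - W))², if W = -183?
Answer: 1863225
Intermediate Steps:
Y(q) = -234*q - 13*q² (Y(q) = -13*(q + (q² + 17*q)) = -13*(q² + 18*q) = -234*q - 13*q²)
(Y(2*(-1) - 4) + (246 - W))² = (-13*(2*(-1) - 4)*(18 + (2*(-1) - 4)) + (246 - 1*(-183)))² = (-13*(-2 - 4)*(18 + (-2 - 4)) + (246 + 183))² = (-13*(-6)*(18 - 6) + 429)² = (-13*(-6)*12 + 429)² = (936 + 429)² = 1365² = 1863225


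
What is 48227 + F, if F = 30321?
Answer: 78548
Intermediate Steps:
48227 + F = 48227 + 30321 = 78548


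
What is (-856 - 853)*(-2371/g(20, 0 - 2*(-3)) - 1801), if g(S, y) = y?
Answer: 22519493/6 ≈ 3.7532e+6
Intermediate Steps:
(-856 - 853)*(-2371/g(20, 0 - 2*(-3)) - 1801) = (-856 - 853)*(-2371/(0 - 2*(-3)) - 1801) = -1709*(-2371/(0 + 6) - 1801) = -1709*(-2371/6 - 1801) = -1709*(-13177/6) = 22519493/6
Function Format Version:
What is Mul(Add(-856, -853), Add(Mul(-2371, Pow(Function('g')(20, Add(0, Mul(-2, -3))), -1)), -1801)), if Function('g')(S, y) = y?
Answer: Rational(22519493, 6) ≈ 3.7532e+6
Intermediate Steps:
Mul(Add(-856, -853), Add(Mul(-2371, Pow(Function('g')(20, Add(0, Mul(-2, -3))), -1)), -1801)) = Mul(Add(-856, -853), Add(Mul(-2371, Pow(Add(0, Mul(-2, -3)), -1)), -1801)) = Mul(-1709, Add(Mul(-2371, Pow(Add(0, 6), -1)), -1801)) = Mul(-1709, Add(Mul(-2371, Pow(6, -1)), -1801)) = Mul(-1709, Add(Mul(-2371, Rational(1, 6)), -1801)) = Mul(-1709, Add(Rational(-2371, 6), -1801)) = Mul(-1709, Rational(-13177, 6)) = Rational(22519493, 6)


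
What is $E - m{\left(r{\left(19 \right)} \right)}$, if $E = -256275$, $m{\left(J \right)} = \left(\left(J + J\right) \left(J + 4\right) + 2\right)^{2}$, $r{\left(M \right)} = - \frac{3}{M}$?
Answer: $- \frac{33398094931}{130321} \approx -2.5628 \cdot 10^{5}$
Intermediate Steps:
$m{\left(J \right)} = \left(2 + 2 J \left(4 + J\right)\right)^{2}$ ($m{\left(J \right)} = \left(2 J \left(4 + J\right) + 2\right)^{2} = \left(2 + 2 J \left(4 + J\right)\right)^{2}$)
$E - m{\left(r{\left(19 \right)} \right)} = -256275 - 4 \left(1 + \left(- \frac{3}{19}\right)^{2} + 4 \left(- \frac{3}{19}\right)\right)^{2} = -256275 - 4 \left(1 + \frac{9}{361} - \frac{12}{19}\right)^{2} = -256275 - 4 \left(\frac{142}{361}\right)^{2} = -256275 - 4 \cdot \frac{20164}{130321} = -256275 - \frac{80656}{130321} = - \frac{33398094931}{130321}$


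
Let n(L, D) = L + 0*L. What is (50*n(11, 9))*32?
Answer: 17600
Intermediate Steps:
n(L, D) = L (n(L, D) = L + 0 = L)
(50*n(11, 9))*32 = (50*11)*32 = 550*32 = 17600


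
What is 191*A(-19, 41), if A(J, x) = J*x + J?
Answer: -152418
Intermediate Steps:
A(J, x) = J + J*x
191*A(-19, 41) = 191*(-19*(1 + 41)) = 191*(-19*42) = 191*(-798) = -152418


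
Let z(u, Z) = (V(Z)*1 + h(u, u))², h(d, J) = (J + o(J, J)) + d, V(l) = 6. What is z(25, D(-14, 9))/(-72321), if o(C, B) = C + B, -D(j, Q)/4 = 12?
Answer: -11236/72321 ≈ -0.15536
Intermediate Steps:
D(j, Q) = -48 (D(j, Q) = -4*12 = -48)
o(C, B) = B + C
h(d, J) = d + 3*J (h(d, J) = (J + (J + J)) + d = (J + 2*J) + d = 3*J + d = d + 3*J)
z(u, Z) = (6 + 4*u)² (z(u, Z) = (6*1 + (u + 3*u))² = (6 + 4*u)²)
z(25, D(-14, 9))/(-72321) = (4*(3 + 2*25)²)/(-72321) = (4*(3 + 50)²)*(-1/72321) = (4*53²)*(-1/72321) = (4*2809)*(-1/72321) = 11236*(-1/72321) = -11236/72321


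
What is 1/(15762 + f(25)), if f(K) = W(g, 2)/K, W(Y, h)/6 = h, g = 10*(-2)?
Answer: 25/394062 ≈ 6.3442e-5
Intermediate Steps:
g = -20
W(Y, h) = 6*h
f(K) = 12/K (f(K) = (6*2)/K = 12/K)
1/(15762 + f(25)) = 1/(15762 + 12/25) = 1/(394062/25) = 25/394062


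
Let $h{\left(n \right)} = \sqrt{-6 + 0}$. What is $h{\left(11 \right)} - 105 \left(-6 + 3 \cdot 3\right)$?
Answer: $-315 + i \sqrt{6} \approx -315.0 + 2.4495 i$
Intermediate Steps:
$h{\left(n \right)} = i \sqrt{6}$ ($h{\left(n \right)} = \sqrt{-6} = i \sqrt{6}$)
$h{\left(11 \right)} - 105 \left(-6 + 3 \cdot 3\right) = i \sqrt{6} - 105 \left(-6 + 3 \cdot 3\right) = i \sqrt{6} - 105 \left(-6 + 9\right) = i \sqrt{6} - 315 = -315 + i \sqrt{6}$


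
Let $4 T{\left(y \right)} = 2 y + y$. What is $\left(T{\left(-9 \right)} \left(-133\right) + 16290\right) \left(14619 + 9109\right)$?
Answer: $407830932$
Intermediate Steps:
$T{\left(y \right)} = \frac{3 y}{4}$ ($T{\left(y \right)} = \frac{2 y + y}{4} = \frac{3 y}{4}$)
$\left(T{\left(-9 \right)} \left(-133\right) + 16290\right) \left(14619 + 9109\right) = \left(\frac{3}{4} \left(-9\right) \left(-133\right) + 16290\right) \left(14619 + 9109\right) = \left(\left(- \frac{27}{4}\right) \left(-133\right) + 16290\right) 23728 = \left(\frac{3591}{4} + 16290\right) 23728 = \frac{68751}{4} \cdot 23728 = 407830932$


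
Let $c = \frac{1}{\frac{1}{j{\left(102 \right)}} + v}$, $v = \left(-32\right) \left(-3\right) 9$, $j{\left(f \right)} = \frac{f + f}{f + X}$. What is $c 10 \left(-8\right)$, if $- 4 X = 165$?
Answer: $- \frac{21760}{235089} \approx -0.092561$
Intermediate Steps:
$X = - \frac{165}{4}$ ($X = \left(- \frac{1}{4}\right) 165 = - \frac{165}{4} \approx -41.25$)
$j{\left(f \right)} = \frac{2 f}{- \frac{165}{4} + f}$ ($j{\left(f \right)} = \frac{f + f}{f - \frac{165}{4}} = \frac{2 f}{- \frac{165}{4} + f}$)
$v = 864$ ($v = 96 \cdot 9 = 864$)
$c = \frac{272}{235089}$ ($c = \frac{1}{\frac{1}{8 \cdot 102 \frac{1}{-165 + 4 \cdot 102}} + 864} = \frac{1}{\frac{1}{8 \cdot 102 \frac{1}{-165 + 408}} + 864} = \frac{1}{\frac{1}{8 \cdot 102 \cdot \frac{1}{243}} + 864} = \frac{1}{\frac{1}{\frac{272}{81}} + 864} = \frac{1}{\frac{81}{272} + 864} = \frac{1}{\frac{235089}{272}} = \frac{272}{235089} \approx 0.001157$)
$c 10 \left(-8\right) = \frac{272 \cdot 10 \left(-8\right)}{235089} = \frac{272}{235089} \left(-80\right) = - \frac{21760}{235089}$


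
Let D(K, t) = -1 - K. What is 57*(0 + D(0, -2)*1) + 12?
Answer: -45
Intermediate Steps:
57*(0 + D(0, -2)*1) + 12 = 57*(0 + (-1 - 1*0)*1) + 12 = 57*(0 + (-1 + 0)*1) + 12 = 57*(0 - 1*1) + 12 = 57*(0 - 1) + 12 = 57*(-1) + 12 = -57 + 12 = -45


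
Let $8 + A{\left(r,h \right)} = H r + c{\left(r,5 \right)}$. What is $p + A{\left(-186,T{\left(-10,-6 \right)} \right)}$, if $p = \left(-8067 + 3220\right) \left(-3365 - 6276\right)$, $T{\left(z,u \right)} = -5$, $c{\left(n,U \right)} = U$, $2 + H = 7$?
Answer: $46728994$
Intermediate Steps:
$H = 5$ ($H = -2 + 7 = 5$)
$p = 46729927$ ($p = \left(-4847\right) \left(-9641\right) = 46729927$)
$A{\left(r,h \right)} = -3 + 5 r$ ($A{\left(r,h \right)} = -8 + \left(5 r + 5\right) = -8 + \left(5 + 5 r\right) = -3 + 5 r$)
$p + A{\left(-186,T{\left(-10,-6 \right)} \right)} = 46729927 + \left(-3 + 5 \left(-186\right)\right) = 46729927 - 933 = 46728994$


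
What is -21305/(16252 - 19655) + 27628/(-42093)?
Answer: 802773281/143242479 ≈ 5.6043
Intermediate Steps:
-21305/(16252 - 19655) + 27628/(-42093) = -21305/(-3403) + 27628*(-1/42093) = -21305*(-1/3403) - 27628/42093 = 21305/3403 - 27628/42093 = 802773281/143242479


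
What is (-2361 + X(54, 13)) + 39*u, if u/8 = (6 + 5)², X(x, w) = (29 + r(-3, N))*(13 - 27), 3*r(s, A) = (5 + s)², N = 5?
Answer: 104899/3 ≈ 34966.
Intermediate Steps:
r(s, A) = (5 + s)²/3
X(x, w) = -1274/3 (X(x, w) = (29 + (5 - 3)²/3)*(13 - 27) = (29 + (⅓)*2²)*(-14) = (29 + (⅓)*4)*(-14) = (29 + 4/3)*(-14) = (91/3)*(-14) = -1274/3)
u = 968 (u = 8*(6 + 5)² = 8*11² = 8*121 = 968)
(-2361 + X(54, 13)) + 39*u = (-2361 - 1274/3) + 39*968 = -8357/3 + 37752 = 104899/3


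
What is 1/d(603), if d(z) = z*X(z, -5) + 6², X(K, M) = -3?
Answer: -1/1773 ≈ -0.00056402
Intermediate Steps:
d(z) = 36 - 3*z (d(z) = z*(-3) + 6² = -3*z + 36 = 36 - 3*z)
1/d(603) = 1/(36 - 3*603) = 1/(36 - 1809) = 1/(-1773) = -1/1773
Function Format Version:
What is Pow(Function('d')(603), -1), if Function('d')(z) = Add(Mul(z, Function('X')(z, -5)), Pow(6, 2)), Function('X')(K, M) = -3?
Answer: Rational(-1, 1773) ≈ -0.00056402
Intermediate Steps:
Function('d')(z) = Add(36, Mul(-3, z)) (Function('d')(z) = Add(Mul(z, -3), Pow(6, 2)) = Add(Mul(-3, z), 36) = Add(36, Mul(-3, z)))
Pow(Function('d')(603), -1) = Pow(Add(36, Mul(-3, 603)), -1) = Pow(Add(36, -1809), -1) = Pow(-1773, -1) = Rational(-1, 1773)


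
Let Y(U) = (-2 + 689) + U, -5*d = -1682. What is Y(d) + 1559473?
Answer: 7802482/5 ≈ 1.5605e+6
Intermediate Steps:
d = 1682/5 (d = -⅕*(-1682) = 1682/5 ≈ 336.40)
Y(U) = 687 + U
Y(d) + 1559473 = (687 + 1682/5) + 1559473 = 5117/5 + 1559473 = 7802482/5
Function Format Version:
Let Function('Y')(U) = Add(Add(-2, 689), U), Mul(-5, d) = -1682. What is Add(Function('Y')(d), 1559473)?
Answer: Rational(7802482, 5) ≈ 1.5605e+6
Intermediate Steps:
d = Rational(1682, 5) (d = Mul(Rational(-1, 5), -1682) = Rational(1682, 5) ≈ 336.40)
Function('Y')(U) = Add(687, U)
Add(Function('Y')(d), 1559473) = Add(Add(687, Rational(1682, 5)), 1559473) = Add(Rational(5117, 5), 1559473) = Rational(7802482, 5)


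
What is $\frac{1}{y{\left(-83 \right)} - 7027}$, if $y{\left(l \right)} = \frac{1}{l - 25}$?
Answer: $- \frac{108}{758917} \approx -0.00014231$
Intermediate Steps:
$y{\left(l \right)} = \frac{1}{-25 + l}$
$\frac{1}{y{\left(-83 \right)} - 7027} = \frac{1}{\frac{1}{-25 - 83} - 7027} = \frac{1}{\frac{1}{-108} - 7027} = \frac{1}{- \frac{1}{108} - 7027} = \frac{1}{- \frac{758917}{108}} = - \frac{108}{758917}$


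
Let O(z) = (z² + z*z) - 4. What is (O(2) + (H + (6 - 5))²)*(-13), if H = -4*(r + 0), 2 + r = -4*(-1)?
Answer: -689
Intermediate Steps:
r = 2 (r = -2 - 4*(-1) = -2 + 4 = 2)
O(z) = -4 + 2*z² (O(z) = (z² + z²) - 4 = 2*z² - 4 = -4 + 2*z²)
H = -8 (H = -4*(2 + 0) = -4*2 = -8)
(O(2) + (H + (6 - 5))²)*(-13) = ((-4 + 2*2²) + (-8 + (6 - 5))²)*(-13) = ((-4 + 2*4) + (-8 + 1)²)*(-13) = ((-4 + 8) + (-7)²)*(-13) = (4 + 49)*(-13) = 53*(-13) = -689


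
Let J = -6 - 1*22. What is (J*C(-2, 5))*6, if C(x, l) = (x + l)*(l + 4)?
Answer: -4536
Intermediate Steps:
C(x, l) = (4 + l)*(l + x) (C(x, l) = (l + x)*(4 + l) = (4 + l)*(l + x))
J = -28 (J = -6 - 22 = -28)
(J*C(-2, 5))*6 = -28*(5² + 4*5 + 4*(-2) + 5*(-2))*6 = -28*(25 + 20 - 8 - 10)*6 = -28*27*6 = -756*6 = -4536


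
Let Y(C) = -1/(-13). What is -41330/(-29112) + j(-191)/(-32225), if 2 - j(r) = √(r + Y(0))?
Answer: 665900513/469067100 + I*√32266/418925 ≈ 1.4196 + 0.00042878*I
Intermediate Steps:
Y(C) = 1/13 (Y(C) = -1*(-1/13) = 1/13)
j(r) = 2 - √(1/13 + r) (j(r) = 2 - √(r + 1/13) = 2 - √(1/13 + r))
-41330/(-29112) + j(-191)/(-32225) = -41330/(-29112) + (2 - √(13 + 169*(-191))/13)/(-32225) = -41330*(-1/29112) + (2 - √(13 - 32279)/13)*(-1/32225) = 20665/14556 + (2 - I*√32266/13)*(-1/32225) = 20665/14556 + (-2/32225 + I*√32266/418925) = 665900513/469067100 + I*√32266/418925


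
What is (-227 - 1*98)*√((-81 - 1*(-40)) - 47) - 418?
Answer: -418 - 650*I*√22 ≈ -418.0 - 3048.8*I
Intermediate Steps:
(-227 - 1*98)*√((-81 - 1*(-40)) - 47) - 418 = (-227 - 98)*√((-81 + 40) - 47) - 418 = -325*√(-41 - 47) - 418 = -650*I*√22 - 418 = -418 - 650*I*√22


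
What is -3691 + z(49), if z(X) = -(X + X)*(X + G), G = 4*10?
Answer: -12413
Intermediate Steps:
G = 40
z(X) = -2*X*(40 + X) (z(X) = -(X + X)*(X + 40) = -2*X*(40 + X))
-3691 + z(49) = -3691 - 2*49*(40 + 49) = -3691 - 2*49*89 = -3691 - 8722 = -12413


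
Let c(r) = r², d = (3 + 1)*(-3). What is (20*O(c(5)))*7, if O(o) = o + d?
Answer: 1820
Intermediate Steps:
d = -12 (d = 4*(-3) = -12)
O(o) = -12 + o (O(o) = o - 12 = -12 + o)
(20*O(c(5)))*7 = (20*(-12 + 5²))*7 = (20*(-12 + 25))*7 = (20*13)*7 = 260*7 = 1820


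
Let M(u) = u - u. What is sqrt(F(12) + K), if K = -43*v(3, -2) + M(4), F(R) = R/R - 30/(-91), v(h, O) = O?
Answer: 3*sqrt(80353)/91 ≈ 9.3450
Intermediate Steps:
M(u) = 0
F(R) = 121/91 (F(R) = 1 - 30*(-1/91) = 1 + 30/91 = 121/91)
K = 86 (K = -43*(-2) + 0 = 86 + 0 = 86)
sqrt(F(12) + K) = sqrt(121/91 + 86) = sqrt(7947/91) = 3*sqrt(80353)/91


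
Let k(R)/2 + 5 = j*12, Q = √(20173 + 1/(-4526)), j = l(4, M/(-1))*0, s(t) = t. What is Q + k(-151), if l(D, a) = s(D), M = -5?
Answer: -10 + √413237364422/4526 ≈ 132.03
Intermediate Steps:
l(D, a) = D
j = 0 (j = 4*0 = 0)
Q = √413237364422/4526 (Q = √(20173 - 1/4526) = √(91302997/4526) = √413237364422/4526 ≈ 142.03)
k(R) = -10 (k(R) = -10 + 2*(0*12) = -10 + 2*0 = -10 + 0 = -10)
Q + k(-151) = √413237364422/4526 - 10 = -10 + √413237364422/4526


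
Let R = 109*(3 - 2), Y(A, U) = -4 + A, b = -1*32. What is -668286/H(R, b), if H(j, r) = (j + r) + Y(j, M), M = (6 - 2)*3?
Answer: -334143/91 ≈ -3671.9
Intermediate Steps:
b = -32
M = 12 (M = 4*3 = 12)
R = 109 (R = 109*1 = 109)
H(j, r) = -4 + r + 2*j (H(j, r) = (j + r) + (-4 + j) = -4 + r + 2*j)
-668286/H(R, b) = -668286/(-4 - 32 + 2*109) = -668286/(-4 - 32 + 218) = -668286/182 = -668286*1/182 = -334143/91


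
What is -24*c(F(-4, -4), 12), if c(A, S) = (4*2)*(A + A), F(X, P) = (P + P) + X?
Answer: 4608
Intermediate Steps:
F(X, P) = X + 2*P (F(X, P) = 2*P + X = X + 2*P)
c(A, S) = 16*A (c(A, S) = 8*(2*A) = 16*A)
-24*c(F(-4, -4), 12) = -384*(-4 + 2*(-4)) = -384*(-4 - 8) = -384*(-12) = -24*(-192) = 4608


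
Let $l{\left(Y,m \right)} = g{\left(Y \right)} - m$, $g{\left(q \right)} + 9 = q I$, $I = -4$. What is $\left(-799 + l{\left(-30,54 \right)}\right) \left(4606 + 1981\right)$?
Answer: $-4887554$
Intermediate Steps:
$g{\left(q \right)} = -9 - 4 q$ ($g{\left(q \right)} = -9 + q \left(-4\right) = -9 - 4 q$)
$l{\left(Y,m \right)} = -9 - m - 4 Y$ ($l{\left(Y,m \right)} = \left(-9 - 4 Y\right) - m = -9 - m - 4 Y$)
$\left(-799 + l{\left(-30,54 \right)}\right) \left(4606 + 1981\right) = \left(-799 - -57\right) \left(4606 + 1981\right) = \left(-799 - -57\right) 6587 = \left(-799 + 57\right) 6587 = \left(-742\right) 6587 = -4887554$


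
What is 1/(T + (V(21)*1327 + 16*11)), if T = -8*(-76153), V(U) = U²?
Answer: 1/1194607 ≈ 8.3710e-7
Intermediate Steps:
T = 609224
1/(T + (V(21)*1327 + 16*11)) = 1/(609224 + (21²*1327 + 16*11)) = 1/(609224 + (441*1327 + 176)) = 1/(609224 + (585207 + 176)) = 1/(609224 + 585383) = 1/1194607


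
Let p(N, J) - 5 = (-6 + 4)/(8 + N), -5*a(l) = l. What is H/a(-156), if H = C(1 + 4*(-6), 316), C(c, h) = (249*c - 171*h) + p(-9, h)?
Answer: -74695/39 ≈ -1915.3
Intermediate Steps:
a(l) = -l/5
p(N, J) = 5 - 2/(8 + N) (p(N, J) = 5 + (-6 + 4)/(8 + N) = 5 - 2/(8 + N))
C(c, h) = 7 - 171*h + 249*c (C(c, h) = (249*c - 171*h) + (38 + 5*(-9))/(8 - 9) = (-171*h + 249*c) + (38 - 45)/(-1) = (-171*h + 249*c) - 1*(-7) = (-171*h + 249*c) + 7 = 7 - 171*h + 249*c)
H = -59756 (H = 7 - 171*316 + 249*(1 + 4*(-6)) = 7 - 54036 + 249*(1 - 24) = 7 - 54036 + 249*(-23) = 7 - 54036 - 5727 = -59756)
H/a(-156) = -59756/((-⅕*(-156))) = -59756/156/5 = -59756*5/156 = -74695/39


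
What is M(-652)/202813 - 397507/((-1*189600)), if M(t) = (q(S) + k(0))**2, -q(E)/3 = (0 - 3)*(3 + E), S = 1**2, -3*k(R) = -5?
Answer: 242665762373/115360034400 ≈ 2.1035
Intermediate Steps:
k(R) = 5/3 (k(R) = -1/3*(-5) = 5/3)
S = 1
q(E) = 27 + 9*E (q(E) = -3*(0 - 3)*(3 + E) = -(-9)*(3 + E) = -3*(-9 - 3*E) = 27 + 9*E)
M(t) = 12769/9 (M(t) = ((27 + 9*1) + 5/3)**2 = ((27 + 9) + 5/3)**2 = (36 + 5/3)**2 = (113/3)**2 = 12769/9)
M(-652)/202813 - 397507/((-1*189600)) = (12769/9)/202813 - 397507/((-1*189600)) = (12769/9)*(1/202813) - 397507/(-189600) = 12769/1825317 - 397507*(-1/189600) = 12769/1825317 + 397507/189600 = 242665762373/115360034400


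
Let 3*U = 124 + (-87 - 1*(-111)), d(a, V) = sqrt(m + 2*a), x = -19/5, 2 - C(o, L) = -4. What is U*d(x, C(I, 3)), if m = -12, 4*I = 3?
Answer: 1036*I*sqrt(10)/15 ≈ 218.41*I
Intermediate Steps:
I = 3/4 (I = (1/4)*3 = 3/4 ≈ 0.75000)
C(o, L) = 6 (C(o, L) = 2 - 1*(-4) = 2 + 4 = 6)
x = -19/5 (x = -19*1/5 = -19/5 ≈ -3.8000)
d(a, V) = sqrt(-12 + 2*a)
U = 148/3 (U = (124 + (-87 - 1*(-111)))/3 = (124 + (-87 + 111))/3 = (124 + 24)/3 = (1/3)*148 = 148/3 ≈ 49.333)
U*d(x, C(I, 3)) = 148*sqrt(-12 + 2*(-19/5))/3 = 148*sqrt(-12 - 38/5)/3 = 148*sqrt(-98/5)/3 = 148*(7*I*sqrt(10)/5)/3 = 1036*I*sqrt(10)/15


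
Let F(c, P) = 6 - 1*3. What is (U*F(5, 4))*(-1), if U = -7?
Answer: 21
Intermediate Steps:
F(c, P) = 3 (F(c, P) = 6 - 3 = 3)
(U*F(5, 4))*(-1) = -7*3*(-1) = -21*(-1) = 21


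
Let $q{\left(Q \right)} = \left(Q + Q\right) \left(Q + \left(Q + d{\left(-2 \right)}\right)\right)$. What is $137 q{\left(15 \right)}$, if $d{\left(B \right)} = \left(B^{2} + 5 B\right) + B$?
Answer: $90420$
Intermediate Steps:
$d{\left(B \right)} = B^{2} + 6 B$
$q{\left(Q \right)} = 2 Q \left(-8 + 2 Q\right)$ ($q{\left(Q \right)} = \left(Q + Q\right) \left(Q + \left(Q - 2 \left(6 - 2\right)\right)\right) = 2 Q \left(Q + \left(Q - 8\right)\right) = 2 Q \left(Q + \left(-8 + Q\right)\right) = 2 Q \left(-8 + 2 Q\right)$)
$137 q{\left(15 \right)} = 137 \cdot 4 \cdot 15 \left(-4 + 15\right) = 137 \cdot 4 \cdot 15 \cdot 11 = 137 \cdot 660 = 90420$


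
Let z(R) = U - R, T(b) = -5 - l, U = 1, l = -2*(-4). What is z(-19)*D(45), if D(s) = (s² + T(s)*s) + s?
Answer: 29700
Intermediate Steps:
l = 8
T(b) = -13 (T(b) = -5 - 1*8 = -5 - 8 = -13)
D(s) = s² - 12*s (D(s) = (s² - 13*s) + s = s² - 12*s)
z(R) = 1 - R
z(-19)*D(45) = (1 - 1*(-19))*(45*(-12 + 45)) = (1 + 19)*(45*33) = 20*1485 = 29700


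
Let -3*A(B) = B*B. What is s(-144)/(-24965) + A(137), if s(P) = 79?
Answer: -468568322/74895 ≈ -6256.3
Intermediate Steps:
A(B) = -B²/3 (A(B) = -B*B/3 = -B²/3)
s(-144)/(-24965) + A(137) = 79/(-24965) - ⅓*137² = 79*(-1/24965) - ⅓*18769 = -79/24965 - 18769/3 = -468568322/74895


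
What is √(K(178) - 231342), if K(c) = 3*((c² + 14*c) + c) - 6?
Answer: 3*I*√14254 ≈ 358.17*I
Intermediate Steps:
K(c) = -6 + 3*c² + 45*c (K(c) = 3*(c² + 15*c) - 6 = (3*c² + 45*c) - 6 = -6 + 3*c² + 45*c)
√(K(178) - 231342) = √((-6 + 3*178² + 45*178) - 231342) = √((-6 + 3*31684 + 8010) - 231342) = √((-6 + 95052 + 8010) - 231342) = √(103056 - 231342) = √(-128286) = 3*I*√14254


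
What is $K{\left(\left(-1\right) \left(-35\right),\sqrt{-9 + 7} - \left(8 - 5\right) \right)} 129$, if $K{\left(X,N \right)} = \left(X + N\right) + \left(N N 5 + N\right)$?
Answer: $8256 - 3612 i \sqrt{2} \approx 8256.0 - 5108.1 i$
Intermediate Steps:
$K{\left(X,N \right)} = X + 2 N + 5 N^{2}$ ($K{\left(X,N \right)} = \left(N + X\right) + \left(N^{2} \cdot 5 + N\right) = \left(N + X\right) + \left(5 N^{2} + N\right) = \left(N + X\right) + \left(N + 5 N^{2}\right) = X + 2 N + 5 N^{2}$)
$K{\left(\left(-1\right) \left(-35\right),\sqrt{-9 + 7} - \left(8 - 5\right) \right)} 129 = \left(\left(-1\right) \left(-35\right) + 2 \left(\sqrt{-9 + 7} - \left(8 - 5\right)\right) + 5 \left(\sqrt{-9 + 7} - \left(8 - 5\right)\right)^{2}\right) 129 = \left(35 + 2 \left(\sqrt{-2} - \left(8 - 5\right)\right) + 5 \left(\sqrt{-2} - \left(8 - 5\right)\right)^{2}\right) 129 = \left(35 + 2 \left(i \sqrt{2} - 3\right) + 5 \left(i \sqrt{2} - 3\right)^{2}\right) 129 = \left(35 + 2 \left(-3 + i \sqrt{2}\right) + 5 \left(-3 + i \sqrt{2}\right)^{2}\right) 129 = \left(35 - \left(6 - 2 i \sqrt{2}\right) + 5 \left(-3 + i \sqrt{2}\right)^{2}\right) 129 = \left(29 + 5 \left(-3 + i \sqrt{2}\right)^{2} + 2 i \sqrt{2}\right) 129 = 3741 + 645 \left(-3 + i \sqrt{2}\right)^{2} + 258 i \sqrt{2}$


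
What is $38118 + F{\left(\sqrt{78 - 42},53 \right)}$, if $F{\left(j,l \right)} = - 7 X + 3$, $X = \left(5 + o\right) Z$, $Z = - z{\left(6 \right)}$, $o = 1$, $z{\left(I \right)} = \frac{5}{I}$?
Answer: $38156$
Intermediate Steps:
$Z = - \frac{5}{6} \approx -0.83333$
$X = -5$ ($X = \left(5 + 1\right) \left(- \frac{5}{6}\right) = 6 \left(- \frac{5}{6}\right) = -5$)
$F{\left(j,l \right)} = 38$ ($F{\left(j,l \right)} = \left(-7\right) \left(-5\right) + 3 = 35 + 3 = 38$)
$38118 + F{\left(\sqrt{78 - 42},53 \right)} = 38118 + 38 = 38156$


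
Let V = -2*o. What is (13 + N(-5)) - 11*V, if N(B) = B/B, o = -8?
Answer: -162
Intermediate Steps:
N(B) = 1
V = 16 (V = -2*(-8) = 16)
(13 + N(-5)) - 11*V = (13 + 1) - 11*16 = 14 - 176 = -162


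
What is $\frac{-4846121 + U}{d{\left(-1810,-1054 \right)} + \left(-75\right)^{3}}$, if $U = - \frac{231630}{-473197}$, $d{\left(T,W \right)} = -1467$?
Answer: $\frac{2293169687207}{200324164374} \approx 11.447$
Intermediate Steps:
$U = \frac{231630}{473197}$ ($U = \left(-231630\right) \left(- \frac{1}{473197}\right) = \frac{231630}{473197} \approx 0.4895$)
$\frac{-4846121 + U}{d{\left(-1810,-1054 \right)} + \left(-75\right)^{3}} = \frac{-4846121 + \frac{231630}{473197}}{-1467 + \left(-75\right)^{3}} = - \frac{2293169687207}{473197 \left(-1467 - 421875\right)} = - \frac{2293169687207}{473197 \left(-423342\right)} = \left(- \frac{2293169687207}{473197}\right) \left(- \frac{1}{423342}\right) = \frac{2293169687207}{200324164374}$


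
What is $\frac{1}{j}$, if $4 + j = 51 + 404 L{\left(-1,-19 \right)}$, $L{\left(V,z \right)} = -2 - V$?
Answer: $- \frac{1}{357} \approx -0.0028011$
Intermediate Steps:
$j = -357$ ($j = -4 + \left(51 + 404 \left(-2 - -1\right)\right) = -4 + \left(51 + 404 \left(-2 + 1\right)\right) = -4 + \left(51 + 404 \left(-1\right)\right) = -4 + \left(51 - 404\right) = -4 - 353 = -357$)
$\frac{1}{j} = \frac{1}{-357} = - \frac{1}{357}$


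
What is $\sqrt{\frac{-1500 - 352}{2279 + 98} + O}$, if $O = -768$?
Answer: $\frac{2 i \sqrt{1085925319}}{2377} \approx 27.727 i$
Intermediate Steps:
$\sqrt{\frac{-1500 - 352}{2279 + 98} + O} = \sqrt{\frac{-1500 - 352}{2279 + 98} - 768} = \sqrt{\frac{-1500 + \left(-1118 + 766\right)}{2377} - 768} = \sqrt{\left(-1500 - 352\right) \frac{1}{2377} - 768} = \sqrt{\left(-1852\right) \frac{1}{2377} - 768} = \sqrt{- \frac{1852}{2377} - 768} = \sqrt{- \frac{1827388}{2377}} = \frac{2 i \sqrt{1085925319}}{2377}$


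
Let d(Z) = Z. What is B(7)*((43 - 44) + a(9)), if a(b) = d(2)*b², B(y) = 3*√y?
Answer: 483*√7 ≈ 1277.9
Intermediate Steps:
a(b) = 2*b²
B(7)*((43 - 44) + a(9)) = (3*√7)*((43 - 44) + 2*9²) = (3*√7)*(-1 + 2*81) = (3*√7)*(-1 + 162) = (3*√7)*161 = 483*√7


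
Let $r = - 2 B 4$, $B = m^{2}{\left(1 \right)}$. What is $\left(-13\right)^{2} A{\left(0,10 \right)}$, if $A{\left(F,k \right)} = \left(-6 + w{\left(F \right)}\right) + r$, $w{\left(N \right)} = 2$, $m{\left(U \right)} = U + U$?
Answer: $-6084$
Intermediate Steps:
$m{\left(U \right)} = 2 U$
$B = 4$ ($B = \left(2 \cdot 1\right)^{2} = 2^{2} = 4$)
$r = -32$ ($r = \left(-2\right) 4 \cdot 4 = \left(-8\right) 4 = -32$)
$A{\left(F,k \right)} = -36$ ($A{\left(F,k \right)} = \left(-6 + 2\right) - 32 = -4 - 32 = -36$)
$\left(-13\right)^{2} A{\left(0,10 \right)} = \left(-13\right)^{2} \left(-36\right) = 169 \left(-36\right) = -6084$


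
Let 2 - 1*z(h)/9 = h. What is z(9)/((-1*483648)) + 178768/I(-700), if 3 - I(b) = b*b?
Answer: -28809971951/78995356352 ≈ -0.36470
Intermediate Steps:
z(h) = 18 - 9*h
I(b) = 3 - b**2 (I(b) = 3 - b*b = 3 - b**2)
z(9)/((-1*483648)) + 178768/I(-700) = (18 - 9*9)/((-1*483648)) + 178768/(3 - 1*(-700)**2) = (18 - 81)/(-483648) + 178768/(3 - 1*490000) = -63*(-1/483648) + 178768/(3 - 490000) = 21/161216 + 178768/(-489997) = 21/161216 + 178768*(-1/489997) = 21/161216 - 178768/489997 = -28809971951/78995356352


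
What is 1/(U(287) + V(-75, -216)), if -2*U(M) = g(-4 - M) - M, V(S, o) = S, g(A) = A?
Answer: 1/214 ≈ 0.0046729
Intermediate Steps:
U(M) = 2 + M (U(M) = -((-4 - M) - M)/2 = -(-4 - 2*M)/2 = 2 + M)
1/(U(287) + V(-75, -216)) = 1/((2 + 287) - 75) = 1/(289 - 75) = 1/214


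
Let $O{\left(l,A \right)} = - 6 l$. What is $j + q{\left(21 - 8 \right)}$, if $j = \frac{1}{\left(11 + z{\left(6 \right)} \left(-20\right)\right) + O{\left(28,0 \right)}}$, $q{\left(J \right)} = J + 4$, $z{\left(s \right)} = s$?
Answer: $\frac{4708}{277} \approx 16.996$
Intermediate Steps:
$q{\left(J \right)} = 4 + J$
$j = - \frac{1}{277}$ ($j = \frac{1}{\left(11 + 6 \left(-20\right)\right) - 168} = \frac{1}{\left(11 - 120\right) - 168} = \frac{1}{-109 - 168} = \frac{1}{-277} = - \frac{1}{277} \approx -0.0036101$)
$j + q{\left(21 - 8 \right)} = - \frac{1}{277} + \left(4 + \left(21 - 8\right)\right) = - \frac{1}{277} + \left(4 + 13\right) = - \frac{1}{277} + 17 = \frac{4708}{277}$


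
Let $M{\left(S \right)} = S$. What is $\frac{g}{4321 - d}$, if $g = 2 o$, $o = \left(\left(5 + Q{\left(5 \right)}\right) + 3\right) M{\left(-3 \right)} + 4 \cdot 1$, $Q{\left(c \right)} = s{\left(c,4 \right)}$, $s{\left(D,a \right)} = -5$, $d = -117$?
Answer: $- \frac{5}{2219} \approx -0.0022533$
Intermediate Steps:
$Q{\left(c \right)} = -5$
$o = -5$ ($o = \left(\left(5 - 5\right) + 3\right) \left(-3\right) + 4 \cdot 1 = \left(0 + 3\right) \left(-3\right) + 4 = 3 \left(-3\right) + 4 = -9 + 4 = -5$)
$g = -10$ ($g = 2 \left(-5\right) = -10$)
$\frac{g}{4321 - d} = - \frac{10}{4321 - -117} = - \frac{10}{4321 + 117} = - \frac{10}{4438} = \left(-10\right) \frac{1}{4438} = - \frac{5}{2219}$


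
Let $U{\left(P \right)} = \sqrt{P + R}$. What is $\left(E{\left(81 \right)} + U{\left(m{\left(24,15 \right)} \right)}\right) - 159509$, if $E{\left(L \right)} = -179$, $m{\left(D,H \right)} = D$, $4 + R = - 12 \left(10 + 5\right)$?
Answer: $-159688 + 4 i \sqrt{10} \approx -1.5969 \cdot 10^{5} + 12.649 i$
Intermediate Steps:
$R = -184$ ($R = -4 - 12 \left(10 + 5\right) = -4 - 180 = -184$)
$U{\left(P \right)} = \sqrt{-184 + P}$ ($U{\left(P \right)} = \sqrt{P - 184} = \sqrt{-184 + P}$)
$\left(E{\left(81 \right)} + U{\left(m{\left(24,15 \right)} \right)}\right) - 159509 = \left(-179 + \sqrt{-184 + 24}\right) - 159509 = \left(-179 + \sqrt{-160}\right) - 159509 = \left(-179 + 4 i \sqrt{10}\right) - 159509 = -159688 + 4 i \sqrt{10}$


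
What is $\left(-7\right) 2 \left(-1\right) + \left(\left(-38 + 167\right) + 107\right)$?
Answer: $250$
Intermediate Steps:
$\left(-7\right) 2 \left(-1\right) + \left(\left(-38 + 167\right) + 107\right) = \left(-14\right) \left(-1\right) + \left(129 + 107\right) = 14 + 236 = 250$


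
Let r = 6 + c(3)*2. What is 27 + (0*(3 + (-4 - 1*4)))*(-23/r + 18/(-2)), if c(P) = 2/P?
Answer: 27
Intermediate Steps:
r = 22/3 (r = 6 + (2/3)*2 = 6 + 4/3 = 22/3 ≈ 7.3333)
27 + (0*(3 + (-4 - 1*4)))*(-23/r + 18/(-2)) = 27 + (0*(3 + (-4 - 1*4)))*(-23/22/3 + 18/(-2)) = 27 + (0*(3 + (-4 - 4)))*(-23*3/22 + 18*(-1/2)) = 27 + (0*(3 - 8))*(-69/22 - 9) = 27 + (0*(-5))*(-267/22) = 27 + 0*(-267/22) = 27 + 0 = 27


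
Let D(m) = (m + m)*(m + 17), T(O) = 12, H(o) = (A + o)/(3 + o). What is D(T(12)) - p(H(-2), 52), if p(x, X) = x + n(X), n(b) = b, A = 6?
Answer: 640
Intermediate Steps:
H(o) = (6 + o)/(3 + o)
D(m) = 2*m*(17 + m) (D(m) = (2*m)*(17 + m) = 2*m*(17 + m))
p(x, X) = X + x (p(x, X) = x + X = X + x)
D(T(12)) - p(H(-2), 52) = 2*12*(17 + 12) - (52 + (6 - 2)/(3 - 2)) = 2*12*29 - (52 + 4/1) = 696 - (52 + 1*4) = 696 - (52 + 4) = 696 - 1*56 = 696 - 56 = 640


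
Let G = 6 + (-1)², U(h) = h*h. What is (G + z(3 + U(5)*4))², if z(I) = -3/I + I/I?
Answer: 674041/10609 ≈ 63.535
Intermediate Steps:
U(h) = h²
G = 7 (G = 6 + 1 = 7)
z(I) = 1 - 3/I (z(I) = -3/I + 1 = 1 - 3/I)
(G + z(3 + U(5)*4))² = (7 + (-3 + (3 + 5²*4))/(3 + 5²*4))² = (7 + (-3 + (3 + 25*4))/(3 + 25*4))² = (7 + (-3 + (3 + 100))/(3 + 100))² = (7 + (-3 + 103)/103)² = (7 + (1/103)*100)² = (7 + 100/103)² = (821/103)² = 674041/10609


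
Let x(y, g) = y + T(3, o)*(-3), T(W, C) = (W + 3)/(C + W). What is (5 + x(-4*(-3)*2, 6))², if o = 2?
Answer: 16129/25 ≈ 645.16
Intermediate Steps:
T(W, C) = (3 + W)/(C + W)
x(y, g) = -18/5 + y (x(y, g) = y + ((3 + 3)/(2 + 3))*(-3) = y + (6/5)*(-3) = y - 18/5 = -18/5 + y)
(5 + x(-4*(-3)*2, 6))² = (5 + (-18/5 - 4*(-3)*2))² = (5 + (-18/5 + 12*2))² = (5 + (-18/5 + 24))² = (5 + 102/5)² = (127/5)² = 16129/25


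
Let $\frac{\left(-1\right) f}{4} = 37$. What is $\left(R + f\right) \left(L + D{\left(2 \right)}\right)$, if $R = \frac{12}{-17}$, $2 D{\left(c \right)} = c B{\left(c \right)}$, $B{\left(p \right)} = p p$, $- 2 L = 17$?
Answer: $\frac{11376}{17} \approx 669.18$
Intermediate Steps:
$L = - \frac{17}{2}$ ($L = \left(- \frac{1}{2}\right) 17 = - \frac{17}{2} \approx -8.5$)
$B{\left(p \right)} = p^{2}$
$D{\left(c \right)} = \frac{c^{3}}{2}$ ($D{\left(c \right)} = \frac{c c^{2}}{2} = \frac{c^{3}}{2}$)
$f = -148$ ($f = \left(-4\right) 37 = -148$)
$R = - \frac{12}{17}$ ($R = 12 \left(- \frac{1}{17}\right) = - \frac{12}{17} \approx -0.70588$)
$\left(R + f\right) \left(L + D{\left(2 \right)}\right) = \left(- \frac{12}{17} - 148\right) \left(- \frac{17}{2} + \frac{2^{3}}{2}\right) = - \frac{2528 \left(- \frac{17}{2} + \frac{1}{2} \cdot 8\right)}{17} = - \frac{2528 \left(- \frac{17}{2} + 4\right)}{17} = \left(- \frac{2528}{17}\right) \left(- \frac{9}{2}\right) = \frac{11376}{17}$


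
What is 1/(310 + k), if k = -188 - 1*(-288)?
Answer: 1/410 ≈ 0.0024390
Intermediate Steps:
k = 100 (k = -188 + 288 = 100)
1/(310 + k) = 1/(310 + 100) = 1/410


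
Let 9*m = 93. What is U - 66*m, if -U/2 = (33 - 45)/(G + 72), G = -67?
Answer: -3386/5 ≈ -677.20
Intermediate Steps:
m = 31/3 (m = (⅑)*93 = 31/3 ≈ 10.333)
U = 24/5 (U = -2*(33 - 45)/(-67 + 72) = -(-24)/5 = -2*(-12/5) = 24/5 ≈ 4.8000)
U - 66*m = 24/5 - 66*31/3 = 24/5 - 682 = -3386/5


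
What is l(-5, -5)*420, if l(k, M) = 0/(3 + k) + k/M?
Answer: 420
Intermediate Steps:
l(k, M) = k/M (l(k, M) = 0 + k/M = k/M)
l(-5, -5)*420 = -5/(-5)*420 = -5*(-⅕)*420 = 1*420 = 420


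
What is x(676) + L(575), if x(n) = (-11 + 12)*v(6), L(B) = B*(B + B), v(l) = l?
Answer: 661256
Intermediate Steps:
L(B) = 2*B**2 (L(B) = B*(2*B) = 2*B**2)
x(n) = 6 (x(n) = (-11 + 12)*6 = 1*6 = 6)
x(676) + L(575) = 6 + 2*575**2 = 6 + 2*330625 = 6 + 661250 = 661256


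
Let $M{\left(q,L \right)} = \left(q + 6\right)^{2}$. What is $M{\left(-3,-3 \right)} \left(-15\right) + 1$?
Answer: $-134$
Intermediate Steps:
$M{\left(q,L \right)} = \left(6 + q\right)^{2}$
$M{\left(-3,-3 \right)} \left(-15\right) + 1 = \left(6 - 3\right)^{2} \left(-15\right) + 1 = 3^{2} \left(-15\right) + 1 = 9 \left(-15\right) + 1 = -135 + 1 = -134$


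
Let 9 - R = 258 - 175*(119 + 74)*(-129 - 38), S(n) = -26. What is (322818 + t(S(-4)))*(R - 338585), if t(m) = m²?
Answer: -1934254410946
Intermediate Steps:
R = -5640674 (R = 9 - (258 - 175*(119 + 74)*(-129 - 38)) = 9 - (258 - 33775*(-167)) = 9 - (258 - 175*(-32231)) = 9 - (258 + 5640425) = 9 - 1*5640683 = 9 - 5640683 = -5640674)
(322818 + t(S(-4)))*(R - 338585) = (322818 + (-26)²)*(-5640674 - 338585) = (322818 + 676)*(-5979259) = 323494*(-5979259) = -1934254410946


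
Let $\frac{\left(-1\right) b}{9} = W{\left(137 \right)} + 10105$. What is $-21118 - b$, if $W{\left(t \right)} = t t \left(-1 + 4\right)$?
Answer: $576590$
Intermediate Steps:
$W{\left(t \right)} = 3 t^{2}$ ($W{\left(t \right)} = t^{2} \cdot 3 = 3 t^{2}$)
$b = -597708$ ($b = - 9 \left(3 \cdot 137^{2} + 10105\right) = - 9 \left(3 \cdot 18769 + 10105\right) = - 9 \left(56307 + 10105\right) = \left(-9\right) 66412 = -597708$)
$-21118 - b = -21118 - -597708 = -21118 + 597708 = 576590$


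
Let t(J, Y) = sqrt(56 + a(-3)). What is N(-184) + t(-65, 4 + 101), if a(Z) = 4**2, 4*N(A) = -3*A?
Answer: 138 + 6*sqrt(2) ≈ 146.49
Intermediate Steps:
N(A) = -3*A/4 (N(A) = (-3*A)/4 = -3*A/4)
a(Z) = 16
t(J, Y) = 6*sqrt(2) (t(J, Y) = sqrt(56 + 16) = sqrt(72) = 6*sqrt(2))
N(-184) + t(-65, 4 + 101) = -3/4*(-184) + 6*sqrt(2) = 138 + 6*sqrt(2)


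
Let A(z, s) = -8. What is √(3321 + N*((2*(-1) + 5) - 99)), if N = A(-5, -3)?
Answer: √4089 ≈ 63.945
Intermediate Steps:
N = -8
√(3321 + N*((2*(-1) + 5) - 99)) = √(3321 - 8*((2*(-1) + 5) - 99)) = √(3321 - 8*((-2 + 5) - 99)) = √(3321 - 8*(3 - 99)) = √(3321 - 8*(-96)) = √(3321 + 768) = √4089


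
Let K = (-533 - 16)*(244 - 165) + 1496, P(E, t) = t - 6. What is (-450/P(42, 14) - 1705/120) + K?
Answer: -1006691/24 ≈ -41945.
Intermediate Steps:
P(E, t) = -6 + t
K = -41875 (K = -549*79 + 1496 = -43371 + 1496 = -41875)
(-450/P(42, 14) - 1705/120) + K = (-450/(-6 + 14) - 1705/120) - 41875 = (-450/8 - 1705*1/120) - 41875 = (-450*⅛ - 341/24) - 41875 = (-225/4 - 341/24) - 41875 = -1691/24 - 41875 = -1006691/24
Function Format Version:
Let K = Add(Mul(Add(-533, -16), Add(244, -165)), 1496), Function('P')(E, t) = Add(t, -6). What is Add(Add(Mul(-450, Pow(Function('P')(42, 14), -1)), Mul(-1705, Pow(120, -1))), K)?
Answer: Rational(-1006691, 24) ≈ -41945.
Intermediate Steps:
Function('P')(E, t) = Add(-6, t)
K = -41875 (K = Add(Mul(-549, 79), 1496) = Add(-43371, 1496) = -41875)
Add(Add(Mul(-450, Pow(Function('P')(42, 14), -1)), Mul(-1705, Pow(120, -1))), K) = Add(Add(Mul(-450, Pow(Add(-6, 14), -1)), Mul(-1705, Pow(120, -1))), -41875) = Add(Add(Mul(-450, Pow(8, -1)), Mul(-1705, Rational(1, 120))), -41875) = Add(Add(Mul(-450, Rational(1, 8)), Rational(-341, 24)), -41875) = Add(Add(Rational(-225, 4), Rational(-341, 24)), -41875) = Add(Rational(-1691, 24), -41875) = Rational(-1006691, 24)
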